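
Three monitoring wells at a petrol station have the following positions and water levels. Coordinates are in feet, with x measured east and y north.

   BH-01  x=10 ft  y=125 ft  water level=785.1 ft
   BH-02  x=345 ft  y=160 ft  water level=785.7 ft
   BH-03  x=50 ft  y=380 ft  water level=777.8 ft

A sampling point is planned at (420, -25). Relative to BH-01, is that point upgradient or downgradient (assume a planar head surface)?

upgradient

Taking BH-01 as reference: BH-02−BH-01 = (335, 35, +0.6); BH-03−BH-01 = (40, 255, -7.3).
Determinant of the coordinate differences = 335·255 − 40·35 = 84025.
∂h/∂x = [(+0.6)·255 − (-7.3)·35] / 84025 = +0.004862
∂h/∂y = [335·(-7.3) − 40·(+0.6)] / 84025 = -0.02939
Head at (420, -25) = 785.1 + (+0.004862)·(410) + (-0.02939)·(-150) = 791.50 ft.
That is higher than the 785.1 ft at BH-01, so the point is upgradient.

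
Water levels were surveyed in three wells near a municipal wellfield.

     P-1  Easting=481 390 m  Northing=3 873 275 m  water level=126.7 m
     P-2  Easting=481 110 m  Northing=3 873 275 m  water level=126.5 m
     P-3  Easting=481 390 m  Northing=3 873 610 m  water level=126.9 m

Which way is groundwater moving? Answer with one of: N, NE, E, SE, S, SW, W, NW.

SW

∂h/∂x = (126.5 − 126.7) / (481110 − 481390) = +0.0007143
∂h/∂y = (126.9 − 126.7) / (3873610 − 3873275) = +0.0005970
Flow = −∇h = (-0.0007143 east, -0.0005970 north), which points southwest.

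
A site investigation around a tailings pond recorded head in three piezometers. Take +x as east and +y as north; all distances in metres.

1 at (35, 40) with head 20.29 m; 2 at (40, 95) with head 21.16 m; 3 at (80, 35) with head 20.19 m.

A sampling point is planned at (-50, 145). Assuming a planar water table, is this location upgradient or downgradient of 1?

upgradient

Taking 1 as reference: 2−1 = (5, 55, +0.87); 3−1 = (45, -5, -0.10).
Determinant of the coordinate differences = 5·(-5) − 45·55 = -2500.
∂h/∂x = [(+0.87)·(-5) − (-0.10)·55] / -2500 = -0.0004600
∂h/∂y = [5·(-0.10) − 45·(+0.87)] / -2500 = +0.01586
Head at (-50, 145) = 20.29 + (-0.0004600)·(-85) + (+0.01586)·(105) = 21.99 m.
That is higher than the 20.29 m at 1, so the point is upgradient.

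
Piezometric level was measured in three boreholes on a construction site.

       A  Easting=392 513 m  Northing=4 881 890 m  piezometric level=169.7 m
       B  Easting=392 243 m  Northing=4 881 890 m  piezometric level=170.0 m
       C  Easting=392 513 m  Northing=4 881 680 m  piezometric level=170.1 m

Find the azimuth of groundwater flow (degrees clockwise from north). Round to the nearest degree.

030°

∂h/∂x = (170.0 − 169.7) / (392243 − 392513) = -0.001111
∂h/∂y = (170.1 − 169.7) / (4881680 − 4881890) = -0.001905
Flow direction (−∇h) has components (+0.001111 E, +0.001905 N).
Azimuth = atan2(E, N) = atan2(+0.001111, +0.001905) = 30.3° ≈ 030°.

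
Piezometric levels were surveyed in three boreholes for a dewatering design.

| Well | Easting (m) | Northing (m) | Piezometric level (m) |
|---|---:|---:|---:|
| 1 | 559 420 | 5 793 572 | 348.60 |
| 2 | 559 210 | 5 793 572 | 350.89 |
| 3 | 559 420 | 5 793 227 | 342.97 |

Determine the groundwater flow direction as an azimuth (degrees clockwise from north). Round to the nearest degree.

∂h/∂x = (350.89 − 348.60) / (559210 − 559420) = -0.01090
∂h/∂y = (342.97 − 348.60) / (5793227 − 5793572) = +0.01632
Flow direction (−∇h) has components (+0.01090 E, -0.01632 N).
Azimuth = atan2(E, N) = atan2(+0.01090, -0.01632) = 146.2° ≈ 146°.

146°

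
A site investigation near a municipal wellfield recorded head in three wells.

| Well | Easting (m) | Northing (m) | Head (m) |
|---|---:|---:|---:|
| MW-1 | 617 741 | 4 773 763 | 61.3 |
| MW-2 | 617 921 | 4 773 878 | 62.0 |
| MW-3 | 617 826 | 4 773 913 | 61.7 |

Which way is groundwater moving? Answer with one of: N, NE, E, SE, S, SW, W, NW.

W

With h = a·x + b·y + c and MW-1 as origin, the differences give:
  180·a + 115·b = +0.7
  85·a + 150·b = +0.4
Eliminate b (×150 and ×115, subtract): 17225·a = 59.00 → a = ∂h/∂x = +0.003425
Back-substitute: b = ∂h/∂y = +0.0007257.
Flow = −∇h = (-0.003425 east, -0.0007257 north), which points west.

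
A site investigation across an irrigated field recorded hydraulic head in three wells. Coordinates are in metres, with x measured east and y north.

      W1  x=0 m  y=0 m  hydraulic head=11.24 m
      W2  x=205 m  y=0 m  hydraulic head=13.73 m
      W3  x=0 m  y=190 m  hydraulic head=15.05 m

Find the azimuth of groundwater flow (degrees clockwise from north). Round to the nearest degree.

∂h/∂x = (13.73 − 11.24) / (205 − 0) = +0.01215
∂h/∂y = (15.05 − 11.24) / (190 − 0) = +0.02005
Flow direction (−∇h) has components (-0.01215 E, -0.02005 N).
Azimuth = atan2(E, N) = atan2(-0.01215, -0.02005) = 211.2° ≈ 211°.

211°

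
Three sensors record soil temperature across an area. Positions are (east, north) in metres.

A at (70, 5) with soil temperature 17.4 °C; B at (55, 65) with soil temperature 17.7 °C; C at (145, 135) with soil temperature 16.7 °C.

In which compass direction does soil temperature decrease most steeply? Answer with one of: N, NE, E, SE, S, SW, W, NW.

E

With T = a·x + b·y + c and A as origin, the differences give:
  (-15)·a + 60·b = +0.3
  75·a + 130·b = -0.7
Eliminate b (×130 and ×60, subtract): -6450·a = 81.00 → a = ∂T/∂x = -0.01256
Back-substitute: b = ∂T/∂y = +0.001860.
Steepest decrease is along −∇f = (+0.01256 E, -0.001860 N) → east.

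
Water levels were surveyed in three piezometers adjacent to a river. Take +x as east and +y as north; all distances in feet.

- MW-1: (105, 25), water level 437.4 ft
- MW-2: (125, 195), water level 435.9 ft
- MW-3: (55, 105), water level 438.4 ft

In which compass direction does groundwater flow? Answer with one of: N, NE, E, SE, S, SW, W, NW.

E

Differences from MW-1: to MW-2 (Δx, Δy, Δh) = (20, 170, -1.5); to MW-3 = (-50, 80, +1.0).
Solve a·Δx + b·Δy = Δh: det = 20·80 − (-50)·170 = 10100.
∂h/∂x = [(-1.5)·80 − (+1.0)·170] / 10100 = -0.02871
∂h/∂y = [20·(+1.0) − (-50)·(-1.5)] / 10100 = -0.005446
Flow = −∇h = (+0.02871 east, +0.005446 north), which points east.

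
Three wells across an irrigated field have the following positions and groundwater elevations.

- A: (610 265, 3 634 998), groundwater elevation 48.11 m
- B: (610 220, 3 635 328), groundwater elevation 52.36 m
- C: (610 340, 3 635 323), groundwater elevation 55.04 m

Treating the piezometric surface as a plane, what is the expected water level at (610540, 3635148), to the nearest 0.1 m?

Differences from A: to B (Δx, Δy, Δh) = (-45, 330, +4.25); to C = (75, 325, +6.93).
Determinant of the coordinate differences = (-45)·325 − 75·330 = -39375.
∂h/∂x = [(+4.25)·325 − (+6.93)·330] / -39375 = +0.02300
∂h/∂y = [(-45)·(+6.93) − 75·(+4.25)] / -39375 = +0.01602
h(610540, 3635148) = 48.11 + (+0.02300)·(275) + (+0.01602)·(150) = 48.11 +6.325 +2.402 = 56.837 m.

56.8 m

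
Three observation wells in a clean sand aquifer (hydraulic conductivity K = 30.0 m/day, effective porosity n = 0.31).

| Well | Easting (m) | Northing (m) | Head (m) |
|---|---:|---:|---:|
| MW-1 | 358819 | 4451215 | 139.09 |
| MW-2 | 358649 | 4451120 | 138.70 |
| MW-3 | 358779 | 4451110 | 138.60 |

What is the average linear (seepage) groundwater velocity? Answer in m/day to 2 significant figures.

Differences from MW-1: to MW-2 (Δx, Δy, Δh) = (-170, -95, -0.39); to MW-3 = (-40, -105, -0.49).
Determinant of the coordinate differences = (-170)·(-105) − (-40)·(-95) = 14050.
∂h/∂x = [(-0.39)·(-105) − (-0.49)·(-95)] / 14050 = -0.0003986
∂h/∂y = [(-170)·(-0.49) − (-40)·(-0.39)] / 14050 = +0.004819
|∇h| = √(-0.0003986² + 0.004819²) = 0.004835
Seepage velocity v = K·i/n = 30.0 × 0.004835 / 0.31 = 0.4679 m/day.

0.47 m/day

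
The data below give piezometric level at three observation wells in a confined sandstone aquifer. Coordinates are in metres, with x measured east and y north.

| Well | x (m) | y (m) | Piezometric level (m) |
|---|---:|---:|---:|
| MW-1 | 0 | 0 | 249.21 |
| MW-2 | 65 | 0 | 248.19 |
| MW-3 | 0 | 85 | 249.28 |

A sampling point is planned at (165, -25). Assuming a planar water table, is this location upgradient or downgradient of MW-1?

downgradient

∂h/∂x = (248.19 − 249.21) / (65 − 0) = -0.01569
∂h/∂y = (249.28 − 249.21) / (85 − 0) = +0.0008235
Head at (165, -25) = 249.21 + (-0.01569)·(165) + (+0.0008235)·(-25) = 246.60 m.
That is lower than the 249.21 m at MW-1, so the point is downgradient.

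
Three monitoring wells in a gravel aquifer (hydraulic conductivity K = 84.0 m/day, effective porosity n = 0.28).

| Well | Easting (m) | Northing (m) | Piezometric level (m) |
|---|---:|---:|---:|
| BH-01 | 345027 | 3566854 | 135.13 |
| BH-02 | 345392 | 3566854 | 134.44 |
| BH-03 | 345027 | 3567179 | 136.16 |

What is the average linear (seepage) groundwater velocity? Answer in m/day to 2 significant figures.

1.1 m/day

∂h/∂x = (134.44 − 135.13) / (345392 − 345027) = -0.001890
∂h/∂y = (136.16 − 135.13) / (3567179 − 3566854) = +0.003169
|∇h| = √(-0.001890² + 0.003169²) = 0.00369
Seepage velocity v = K·i/n = 84.0 × 0.00369 / 0.28 = 1.107 m/day.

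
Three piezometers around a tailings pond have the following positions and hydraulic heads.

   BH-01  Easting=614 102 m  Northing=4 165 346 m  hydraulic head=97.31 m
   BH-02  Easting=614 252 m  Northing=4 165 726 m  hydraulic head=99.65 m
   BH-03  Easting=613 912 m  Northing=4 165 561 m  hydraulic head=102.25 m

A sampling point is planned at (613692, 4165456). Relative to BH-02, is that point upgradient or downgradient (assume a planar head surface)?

Taking BH-01 as reference: BH-02−BH-01 = (150, 380, +2.34); BH-03−BH-01 = (-190, 215, +4.94).
Determinant of the coordinate differences = 150·215 − (-190)·380 = 104450.
∂h/∂x = [(+2.34)·215 − (+4.94)·380] / 104450 = -0.01316
∂h/∂y = [150·(+4.94) − (-190)·(+2.34)] / 104450 = +0.01135
Head at (613692, 4165456) = 97.31 + (-0.01316)·(-410) + (+0.01135)·(110) = 103.95 m.
That is higher than the 99.65 m at BH-02, so the point is upgradient.

upgradient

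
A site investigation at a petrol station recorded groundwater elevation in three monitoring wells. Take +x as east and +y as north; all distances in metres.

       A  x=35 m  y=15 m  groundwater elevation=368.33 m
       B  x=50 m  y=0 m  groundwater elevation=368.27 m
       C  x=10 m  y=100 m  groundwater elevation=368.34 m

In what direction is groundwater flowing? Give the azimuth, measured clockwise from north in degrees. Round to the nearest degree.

075°

Taking A as reference: B−A = (15, -15, -0.06); C−A = (-25, 85, +0.01).
Determinant of the coordinate differences = 15·85 − (-25)·(-15) = 900.
∂h/∂x = [(-0.06)·85 − (+0.01)·(-15)] / 900 = -0.005500
∂h/∂y = [15·(+0.01) − (-25)·(-0.06)] / 900 = -0.001500
Flow direction (−∇h) has components (+0.005500 E, +0.001500 N).
Azimuth = atan2(E, N) = atan2(+0.005500, +0.001500) = 74.7° ≈ 075°.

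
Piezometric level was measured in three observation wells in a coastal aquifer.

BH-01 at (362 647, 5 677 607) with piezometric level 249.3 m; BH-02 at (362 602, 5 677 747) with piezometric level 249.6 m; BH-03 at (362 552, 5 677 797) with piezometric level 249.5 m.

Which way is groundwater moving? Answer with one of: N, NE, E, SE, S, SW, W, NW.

Differences from BH-01: to BH-02 (Δx, Δy, Δh) = (-45, 140, +0.3); to BH-03 = (-95, 190, +0.2).
Solve a·Δx + b·Δy = Δh: det = (-45)·190 − (-95)·140 = 4750.
∂h/∂x = [(+0.3)·190 − (+0.2)·140] / 4750 = +0.006105
∂h/∂y = [(-45)·(+0.2) − (-95)·(+0.3)] / 4750 = +0.004105
Flow = −∇h = (-0.006105 east, -0.004105 north), which points southwest.

SW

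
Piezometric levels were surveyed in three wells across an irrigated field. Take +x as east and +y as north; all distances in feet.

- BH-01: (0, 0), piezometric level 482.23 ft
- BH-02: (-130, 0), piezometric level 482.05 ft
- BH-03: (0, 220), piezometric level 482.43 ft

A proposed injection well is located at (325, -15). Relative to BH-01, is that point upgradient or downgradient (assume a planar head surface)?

∂h/∂x = (482.05 − 482.23) / (-130 − 0) = +0.001385
∂h/∂y = (482.43 − 482.23) / (220 − 0) = +0.0009091
Head at (325, -15) = 482.23 + (+0.001385)·(325) + (+0.0009091)·(-15) = 482.67 ft.
That is higher than the 482.23 ft at BH-01, so the point is upgradient.

upgradient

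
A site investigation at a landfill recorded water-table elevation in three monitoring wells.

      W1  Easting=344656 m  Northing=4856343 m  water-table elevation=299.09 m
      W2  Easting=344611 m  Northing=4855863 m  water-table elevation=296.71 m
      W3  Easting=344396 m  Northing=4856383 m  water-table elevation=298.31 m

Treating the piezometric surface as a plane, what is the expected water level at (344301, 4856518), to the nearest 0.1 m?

298.6 m

Taking W1 as reference: W2−W1 = (-45, -480, -2.38); W3−W1 = (-260, 40, -0.78).
Solve a·Δx + b·Δy = Δh: det = (-45)·40 − (-260)·(-480) = -126600.
∂h/∂x = [(-2.38)·40 − (-0.78)·(-480)] / -126600 = +0.003709
∂h/∂y = [(-45)·(-0.78) − (-260)·(-2.38)] / -126600 = +0.004611
h(344301, 4856518) = 299.09 + (+0.003709)·(-355) + (+0.004611)·(175) = 299.09 -1.317 +0.807 = 298.580 m.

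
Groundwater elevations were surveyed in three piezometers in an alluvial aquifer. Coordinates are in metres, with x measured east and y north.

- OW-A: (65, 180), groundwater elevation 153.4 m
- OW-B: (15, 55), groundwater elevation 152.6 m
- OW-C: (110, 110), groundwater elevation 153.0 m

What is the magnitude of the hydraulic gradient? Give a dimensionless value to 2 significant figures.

Differences from OW-A: to OW-B (Δx, Δy, Δh) = (-50, -125, -0.8); to OW-C = (45, -70, -0.4).
Solve a·Δx + b·Δy = Δh: det = (-50)·(-70) − 45·(-125) = 9125.
∂h/∂x = [(-0.8)·(-70) − (-0.4)·(-125)] / 9125 = +0.0006575
∂h/∂y = [(-50)·(-0.4) − 45·(-0.8)] / 9125 = +0.006137
|∇h| = √(0.0006575² + 0.006137²) = 0.006172

0.0062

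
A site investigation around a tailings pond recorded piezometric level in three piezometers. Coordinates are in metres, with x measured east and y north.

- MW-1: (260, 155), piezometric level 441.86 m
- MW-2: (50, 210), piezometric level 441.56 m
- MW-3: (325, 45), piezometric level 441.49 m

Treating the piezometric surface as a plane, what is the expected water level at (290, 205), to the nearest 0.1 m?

442.2 m

With h = a·x + b·y + c and MW-1 as origin, the differences give:
  (-210)·a + 55·b = -0.30
  65·a + (-110)·b = -0.37
Eliminate b (×(-110) and ×55, subtract): 19525·a = 53.350 → a = ∂h/∂x = +0.002732
Back-substitute: b = ∂h/∂y = +0.004978.
h(290, 205) = 441.86 + (+0.002732)·(30) + (+0.004978)·(50) = 441.86 +0.082 +0.249 = 442.191 m.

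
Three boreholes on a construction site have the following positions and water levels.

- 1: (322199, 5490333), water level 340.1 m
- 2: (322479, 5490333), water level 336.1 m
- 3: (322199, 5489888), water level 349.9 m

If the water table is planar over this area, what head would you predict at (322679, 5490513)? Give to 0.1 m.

∂h/∂x = (336.1 − 340.1) / (322479 − 322199) = -0.01429
∂h/∂y = (349.9 − 340.1) / (5489888 − 5490333) = -0.02202
h(322679, 5490513) = 340.1 + (-0.01429)·(480) + (-0.02202)·(180) = 340.1 -6.857 -3.964 = 329.279 m.

329.3 m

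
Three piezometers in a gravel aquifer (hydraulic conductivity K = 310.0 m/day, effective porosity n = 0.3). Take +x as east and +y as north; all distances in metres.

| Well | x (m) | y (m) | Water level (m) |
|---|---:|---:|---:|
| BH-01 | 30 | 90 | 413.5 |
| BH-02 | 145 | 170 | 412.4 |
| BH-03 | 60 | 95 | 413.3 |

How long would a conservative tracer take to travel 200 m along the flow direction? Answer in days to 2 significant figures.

24 days

Three-point gradient (reference BH-01): Δ to BH-02 = (115, 80, -1.1), Δ to BH-03 = (30, 5, -0.2).
∂h/∂x = -0.005753, ∂h/∂y = -0.005479 (det = -1825).
|∇h| = √(-0.005753² + -0.005479²) = 0.007945
Seepage velocity v = K·i/n = 310.0 × 0.007945 / 0.3 = 8.21 m/day.
t = 200 / 8.21 = 24.36 days.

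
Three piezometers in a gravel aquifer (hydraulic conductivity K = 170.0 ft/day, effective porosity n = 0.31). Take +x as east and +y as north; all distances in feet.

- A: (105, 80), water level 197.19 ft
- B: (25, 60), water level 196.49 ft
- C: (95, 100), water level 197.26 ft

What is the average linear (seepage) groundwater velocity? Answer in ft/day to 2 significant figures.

Taking A as reference: B−A = (-80, -20, -0.70); C−A = (-10, 20, +0.07).
Solve a·Δx + b·Δy = Δh: det = (-80)·20 − (-10)·(-20) = -1800.
∂h/∂x = [(-0.70)·20 − (+0.07)·(-20)] / -1800 = +0.007000
∂h/∂y = [(-80)·(+0.07) − (-10)·(-0.70)] / -1800 = +0.007000
|∇h| = √(0.007000² + 0.007000²) = 0.009899
Seepage velocity v = K·i/n = 170.0 × 0.009899 / 0.31 = 5.428 ft/day.

5.4 ft/day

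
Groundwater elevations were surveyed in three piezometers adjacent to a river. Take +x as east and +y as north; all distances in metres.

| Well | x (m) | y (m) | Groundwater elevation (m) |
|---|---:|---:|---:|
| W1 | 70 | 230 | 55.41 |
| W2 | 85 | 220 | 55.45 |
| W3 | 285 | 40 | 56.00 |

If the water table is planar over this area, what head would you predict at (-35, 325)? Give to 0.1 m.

Differences from W1: to W2 (Δx, Δy, Δh) = (15, -10, +0.04); to W3 = (215, -190, +0.59).
Determinant of the coordinate differences = 15·(-190) − 215·(-10) = -700.
∂h/∂x = [(+0.04)·(-190) − (+0.59)·(-10)] / -700 = +0.002429
∂h/∂y = [15·(+0.59) − 215·(+0.04)] / -700 = -0.0003571
h(-35, 325) = 55.41 + (+0.002429)·(-105) + (-0.0003571)·(95) = 55.41 -0.255 -0.034 = 55.121 m.

55.1 m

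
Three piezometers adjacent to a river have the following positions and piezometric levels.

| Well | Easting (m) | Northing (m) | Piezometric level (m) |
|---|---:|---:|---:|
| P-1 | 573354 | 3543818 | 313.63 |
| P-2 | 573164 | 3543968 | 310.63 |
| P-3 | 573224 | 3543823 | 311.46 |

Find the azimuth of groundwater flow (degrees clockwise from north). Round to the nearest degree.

Differences from P-1: to P-2 (Δx, Δy, Δh) = (-190, 150, -3.00); to P-3 = (-130, 5, -2.17).
Solve a·Δx + b·Δy = Δh: det = (-190)·5 − (-130)·150 = 18550.
∂h/∂x = [(-3.00)·5 − (-2.17)·150] / 18550 = +0.01674
∂h/∂y = [(-190)·(-2.17) − (-130)·(-3.00)] / 18550 = +0.001202
Flow direction (−∇h) has components (-0.01674 E, -0.001202 N).
Azimuth = atan2(E, N) = atan2(-0.01674, -0.001202) = 265.9° ≈ 266°.

266°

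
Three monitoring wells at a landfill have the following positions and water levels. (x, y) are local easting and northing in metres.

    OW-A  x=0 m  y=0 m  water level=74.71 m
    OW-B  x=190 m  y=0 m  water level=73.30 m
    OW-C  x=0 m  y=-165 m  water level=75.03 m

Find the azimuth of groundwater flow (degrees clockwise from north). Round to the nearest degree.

075°

∂h/∂x = (73.30 − 74.71) / (190 − 0) = -0.007421
∂h/∂y = (75.03 − 74.71) / (-165 − 0) = -0.001939
Flow direction (−∇h) has components (+0.007421 E, +0.001939 N).
Azimuth = atan2(E, N) = atan2(+0.007421, +0.001939) = 75.4° ≈ 075°.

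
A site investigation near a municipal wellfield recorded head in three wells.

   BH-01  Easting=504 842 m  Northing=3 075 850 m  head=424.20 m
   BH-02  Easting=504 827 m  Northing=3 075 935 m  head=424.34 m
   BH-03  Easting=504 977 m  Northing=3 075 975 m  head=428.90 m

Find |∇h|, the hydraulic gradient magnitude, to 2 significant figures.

0.029

With h = a·x + b·y + c and BH-01 as origin, the differences give:
  (-15)·a + 85·b = +0.14
  135·a + 125·b = +4.70
Eliminate b (×125 and ×85, subtract): -13350·a = -382.000 → a = ∂h/∂x = +0.02861
Back-substitute: b = ∂h/∂y = +0.006697.
|∇h| = √(0.02861² + 0.006697²) = 0.02938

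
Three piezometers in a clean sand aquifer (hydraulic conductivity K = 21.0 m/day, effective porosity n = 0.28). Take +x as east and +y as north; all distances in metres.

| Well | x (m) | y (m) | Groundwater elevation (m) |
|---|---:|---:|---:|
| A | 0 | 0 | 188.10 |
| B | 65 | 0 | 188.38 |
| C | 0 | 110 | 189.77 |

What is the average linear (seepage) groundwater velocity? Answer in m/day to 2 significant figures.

∂h/∂x = (188.38 − 188.10) / (65 − 0) = +0.004308
∂h/∂y = (189.77 − 188.10) / (110 − 0) = +0.01518
|∇h| = √(0.004308² + 0.01518²) = 0.01578
Seepage velocity v = K·i/n = 21.0 × 0.01578 / 0.28 = 1.183 m/day.

1.2 m/day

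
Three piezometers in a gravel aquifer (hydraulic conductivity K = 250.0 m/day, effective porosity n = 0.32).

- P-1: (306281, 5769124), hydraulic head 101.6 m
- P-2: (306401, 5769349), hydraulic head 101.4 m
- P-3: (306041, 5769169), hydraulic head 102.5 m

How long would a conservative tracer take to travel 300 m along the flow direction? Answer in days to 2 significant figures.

100 days

Taking P-1 as reference: P-2−P-1 = (120, 225, -0.2); P-3−P-1 = (-240, 45, +0.9).
Solve a·Δx + b·Δy = Δh: det = 120·45 − (-240)·225 = 59400.
∂h/∂x = [(-0.2)·45 − (+0.9)·225] / 59400 = -0.003561
∂h/∂y = [120·(+0.9) − (-240)·(-0.2)] / 59400 = +0.001010
|∇h| = √(-0.003561² + 0.001010²) = 0.003701
Seepage velocity v = K·i/n = 250.0 × 0.003701 / 0.32 = 2.891 m/day.
t = 300 / 2.891 = 103.8 days.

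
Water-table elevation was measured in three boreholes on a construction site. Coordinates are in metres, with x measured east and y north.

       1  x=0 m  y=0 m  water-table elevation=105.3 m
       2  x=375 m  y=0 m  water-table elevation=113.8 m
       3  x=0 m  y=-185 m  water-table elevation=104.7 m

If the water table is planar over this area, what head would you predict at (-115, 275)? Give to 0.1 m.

103.6 m

∂h/∂x = (113.8 − 105.3) / (375 − 0) = +0.02267
∂h/∂y = (104.7 − 105.3) / (-185 − 0) = +0.003243
h(-115, 275) = 105.3 + (+0.02267)·(-115) + (+0.003243)·(275) = 105.3 -2.607 +0.892 = 103.585 m.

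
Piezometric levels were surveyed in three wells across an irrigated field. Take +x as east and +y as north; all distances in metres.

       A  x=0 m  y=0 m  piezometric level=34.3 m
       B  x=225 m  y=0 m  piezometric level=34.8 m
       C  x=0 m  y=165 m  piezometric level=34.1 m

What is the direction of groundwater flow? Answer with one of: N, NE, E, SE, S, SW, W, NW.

NW

∂h/∂x = (34.8 − 34.3) / (225 − 0) = +0.002222
∂h/∂y = (34.1 − 34.3) / (165 − 0) = -0.001212
Flow = −∇h = (-0.002222 east, +0.001212 north), which points northwest.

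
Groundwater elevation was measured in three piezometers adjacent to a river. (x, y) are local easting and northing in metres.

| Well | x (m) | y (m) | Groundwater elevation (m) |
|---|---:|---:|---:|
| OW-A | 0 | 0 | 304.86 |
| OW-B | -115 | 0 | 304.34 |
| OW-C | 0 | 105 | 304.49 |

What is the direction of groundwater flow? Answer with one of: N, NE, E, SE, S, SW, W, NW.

NW

∂h/∂x = (304.34 − 304.86) / (-115 − 0) = +0.004522
∂h/∂y = (304.49 − 304.86) / (105 − 0) = -0.003524
Flow = −∇h = (-0.004522 east, +0.003524 north), which points northwest.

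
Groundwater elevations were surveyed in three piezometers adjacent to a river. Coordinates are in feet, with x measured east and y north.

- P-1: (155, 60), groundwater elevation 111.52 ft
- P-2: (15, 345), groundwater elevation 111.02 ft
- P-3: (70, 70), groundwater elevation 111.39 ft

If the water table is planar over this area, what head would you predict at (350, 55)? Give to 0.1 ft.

With h = a·x + b·y + c and P-1 as origin, the differences give:
  (-140)·a + 285·b = -0.50
  (-85)·a + 10·b = -0.13
Eliminate b (×10 and ×285, subtract): 22825·a = 32.050 → a = ∂h/∂x = +0.001404
Back-substitute: b = ∂h/∂y = -0.001065.
h(350, 55) = 111.52 + (+0.001404)·(195) + (-0.001065)·(-5) = 111.52 +0.274 +0.005 = 111.799 ft.

111.8 ft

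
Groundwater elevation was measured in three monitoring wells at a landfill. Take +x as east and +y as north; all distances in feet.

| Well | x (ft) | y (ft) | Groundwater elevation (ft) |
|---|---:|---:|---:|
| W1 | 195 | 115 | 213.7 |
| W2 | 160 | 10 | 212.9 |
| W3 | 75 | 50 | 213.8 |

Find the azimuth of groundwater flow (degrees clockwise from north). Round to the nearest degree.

148°

Three-point gradient (reference W1): Δ to W2 = (-35, -105, -0.8), Δ to W3 = (-120, -65, +0.1).
∂h/∂x = -0.006053, ∂h/∂y = +0.009637 (det = -10325).
Flow direction (−∇h) has components (+0.006053 E, -0.009637 N).
Azimuth = atan2(E, N) = atan2(+0.006053, -0.009637) = 147.9° ≈ 148°.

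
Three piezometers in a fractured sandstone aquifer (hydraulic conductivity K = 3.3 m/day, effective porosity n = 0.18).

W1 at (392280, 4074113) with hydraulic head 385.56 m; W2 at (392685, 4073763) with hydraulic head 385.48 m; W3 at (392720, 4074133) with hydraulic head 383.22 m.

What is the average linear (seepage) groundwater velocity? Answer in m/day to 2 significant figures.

0.14 m/day

Three-point gradient (reference W1): Δ to W2 = (405, -350, -0.08), Δ to W3 = (440, 20, -2.34).
∂h/∂x = -0.005062, ∂h/∂y = -0.005629 (det = 162100).
|∇h| = √(-0.005062² + -0.005629²) = 0.00757
Seepage velocity v = K·i/n = 3.3 × 0.00757 / 0.18 = 0.1388 m/day.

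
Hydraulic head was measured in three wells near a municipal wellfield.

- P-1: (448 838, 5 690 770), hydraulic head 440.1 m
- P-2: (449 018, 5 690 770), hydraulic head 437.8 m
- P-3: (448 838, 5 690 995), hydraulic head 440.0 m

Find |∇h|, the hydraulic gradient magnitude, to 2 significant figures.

∂h/∂x = (437.8 − 440.1) / (449018 − 448838) = -0.01278
∂h/∂y = (440.0 − 440.1) / (5690995 − 5690770) = -0.0004444
|∇h| = √(-0.01278² + -0.0004444²) = 0.01279

0.013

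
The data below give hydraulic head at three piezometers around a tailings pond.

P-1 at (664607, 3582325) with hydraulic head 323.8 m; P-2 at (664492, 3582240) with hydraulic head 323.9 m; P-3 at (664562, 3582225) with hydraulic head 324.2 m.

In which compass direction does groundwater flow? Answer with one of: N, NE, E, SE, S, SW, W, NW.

Differences from P-1: to P-2 (Δx, Δy, Δh) = (-115, -85, +0.1); to P-3 = (-45, -100, +0.4).
Determinant of the coordinate differences = (-115)·(-100) − (-45)·(-85) = 7675.
∂h/∂x = [(+0.1)·(-100) − (+0.4)·(-85)] / 7675 = +0.003127
∂h/∂y = [(-115)·(+0.4) − (-45)·(+0.1)] / 7675 = -0.005407
Flow = −∇h = (-0.003127 east, +0.005407 north), which points northwest.

NW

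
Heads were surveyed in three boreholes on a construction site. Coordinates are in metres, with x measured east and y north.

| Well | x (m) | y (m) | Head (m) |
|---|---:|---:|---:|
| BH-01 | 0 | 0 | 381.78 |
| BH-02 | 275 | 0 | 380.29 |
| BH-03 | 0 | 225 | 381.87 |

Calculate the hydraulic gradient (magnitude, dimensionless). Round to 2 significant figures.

∂h/∂x = (380.29 − 381.78) / (275 − 0) = -0.005418
∂h/∂y = (381.87 − 381.78) / (225 − 0) = +0.0004000
|∇h| = √(-0.005418² + 0.0004000²) = 0.005433

0.0054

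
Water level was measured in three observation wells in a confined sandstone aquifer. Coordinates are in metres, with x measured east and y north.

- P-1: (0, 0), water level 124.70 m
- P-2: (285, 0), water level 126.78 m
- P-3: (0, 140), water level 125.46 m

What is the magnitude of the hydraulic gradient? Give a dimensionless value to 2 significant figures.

∂h/∂x = (126.78 − 124.70) / (285 − 0) = +0.007298
∂h/∂y = (125.46 − 124.70) / (140 − 0) = +0.005429
|∇h| = √(0.007298² + 0.005429²) = 0.009096

0.0091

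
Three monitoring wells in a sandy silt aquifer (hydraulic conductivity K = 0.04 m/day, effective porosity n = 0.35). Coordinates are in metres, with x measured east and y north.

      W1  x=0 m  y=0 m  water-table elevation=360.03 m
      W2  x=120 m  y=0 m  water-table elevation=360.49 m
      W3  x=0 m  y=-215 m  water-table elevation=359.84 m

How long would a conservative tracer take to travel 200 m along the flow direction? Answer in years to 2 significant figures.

∂h/∂x = (360.49 − 360.03) / (120 − 0) = +0.003833
∂h/∂y = (359.84 − 360.03) / (-215 − 0) = +0.0008837
|∇h| = √(0.003833² + 0.0008837²) = 0.003934
Seepage velocity v = K·i/n = 0.04 × 0.003934 / 0.35 = 0.0004496 m/day.
t = 200 / 0.0004496 = 4.448e+05 days = 1.22e+03 years.

1200 years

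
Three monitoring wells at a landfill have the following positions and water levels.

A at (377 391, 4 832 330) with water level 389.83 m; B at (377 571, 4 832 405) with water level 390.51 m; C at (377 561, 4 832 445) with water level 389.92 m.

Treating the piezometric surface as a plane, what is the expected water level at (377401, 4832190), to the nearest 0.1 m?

391.7 m

With h = a·x + b·y + c and A as origin, the differences give:
  180·a + 75·b = +0.68
  170·a + 115·b = +0.09
Eliminate b (×115 and ×75, subtract): 7950·a = 71.450 → a = ∂h/∂x = +0.008987
Back-substitute: b = ∂h/∂y = -0.01250.
h(377401, 4832190) = 389.83 + (+0.008987)·(10) + (-0.01250)·(-140) = 389.83 +0.090 +1.750 = 391.670 m.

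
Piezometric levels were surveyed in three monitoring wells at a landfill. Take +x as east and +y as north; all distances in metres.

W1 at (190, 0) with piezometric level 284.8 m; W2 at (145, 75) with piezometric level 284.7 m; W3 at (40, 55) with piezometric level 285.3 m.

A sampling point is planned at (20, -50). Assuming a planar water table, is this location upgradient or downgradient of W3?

With h = a·x + b·y + c and W1 as origin, the differences give:
  (-45)·a + 75·b = -0.1
  (-150)·a + 55·b = +0.5
Eliminate b (×55 and ×75, subtract): 8775·a = -43.00 → a = ∂h/∂x = -0.004900
Back-substitute: b = ∂h/∂y = -0.004274.
Head at (20, -50) = 284.8 + (-0.004900)·(-170) + (-0.004274)·(-50) = 285.85 m.
That is higher than the 285.3 m at W3, so the point is upgradient.

upgradient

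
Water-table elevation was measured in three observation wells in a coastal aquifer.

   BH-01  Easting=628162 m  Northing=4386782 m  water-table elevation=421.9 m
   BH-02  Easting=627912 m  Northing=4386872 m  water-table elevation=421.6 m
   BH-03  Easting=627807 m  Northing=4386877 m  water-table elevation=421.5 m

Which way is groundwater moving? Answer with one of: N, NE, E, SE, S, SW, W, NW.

With h = a·x + b·y + c and BH-01 as origin, the differences give:
  (-250)·a + 90·b = -0.3
  (-355)·a + 95·b = -0.4
Eliminate b (×95 and ×90, subtract): 8200·a = 7.50 → a = ∂h/∂x = +0.0009146
Back-substitute: b = ∂h/∂y = -0.0007927.
Flow = −∇h = (-0.0009146 east, +0.0007927 north), which points northwest.

NW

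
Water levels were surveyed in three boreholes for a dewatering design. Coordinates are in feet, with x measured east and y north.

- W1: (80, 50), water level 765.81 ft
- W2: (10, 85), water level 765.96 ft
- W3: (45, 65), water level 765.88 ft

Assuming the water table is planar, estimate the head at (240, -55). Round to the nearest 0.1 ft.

765.4 ft

With h = a·x + b·y + c and W1 as origin, the differences give:
  (-70)·a + 35·b = +0.15
  (-35)·a + 15·b = +0.07
Eliminate b (×15 and ×35, subtract): 175·a = -0.200 → a = ∂h/∂x = -0.001143
Back-substitute: b = ∂h/∂y = +0.002000.
h(240, -55) = 765.81 + (-0.001143)·(160) + (+0.002000)·(-105) = 765.81 -0.183 -0.210 = 765.417 ft.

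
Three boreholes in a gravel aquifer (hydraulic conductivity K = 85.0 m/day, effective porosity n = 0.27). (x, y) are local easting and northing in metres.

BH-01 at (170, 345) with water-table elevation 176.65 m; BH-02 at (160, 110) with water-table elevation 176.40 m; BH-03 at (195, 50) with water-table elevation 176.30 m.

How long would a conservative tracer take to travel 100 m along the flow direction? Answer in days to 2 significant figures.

With h = a·x + b·y + c and BH-01 as origin, the differences give:
  (-10)·a + (-235)·b = -0.25
  25·a + (-295)·b = -0.35
Eliminate b (×(-295) and ×(-235), subtract): 8825·a = -8.500 → a = ∂h/∂x = -0.0009632
Back-substitute: b = ∂h/∂y = +0.001105.
|∇h| = √(-0.0009632² + 0.001105²) = 0.001466
Seepage velocity v = K·i/n = 85.0 × 0.001466 / 0.27 = 0.4615 m/day.
t = 100 / 0.4615 = 216.7 days.

220 days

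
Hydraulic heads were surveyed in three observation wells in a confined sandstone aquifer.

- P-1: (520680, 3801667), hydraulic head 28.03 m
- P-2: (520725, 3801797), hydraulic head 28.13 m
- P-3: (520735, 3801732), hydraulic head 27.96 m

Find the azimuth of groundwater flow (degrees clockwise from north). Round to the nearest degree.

With h = a·x + b·y + c and P-1 as origin, the differences give:
  45·a + 130·b = +0.10
  55·a + 65·b = -0.07
Eliminate b (×65 and ×130, subtract): -4225·a = 15.600 → a = ∂h/∂x = -0.003692
Back-substitute: b = ∂h/∂y = +0.002047.
Flow direction (−∇h) has components (+0.003692 E, -0.002047 N).
Azimuth = atan2(E, N) = atan2(+0.003692, -0.002047) = 119.0° ≈ 119°.

119°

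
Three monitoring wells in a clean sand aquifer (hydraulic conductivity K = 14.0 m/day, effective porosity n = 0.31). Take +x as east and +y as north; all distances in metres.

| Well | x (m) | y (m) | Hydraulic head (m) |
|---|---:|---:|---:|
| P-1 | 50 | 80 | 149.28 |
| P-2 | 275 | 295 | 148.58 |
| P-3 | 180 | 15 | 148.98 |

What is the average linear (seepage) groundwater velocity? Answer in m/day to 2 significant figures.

0.12 m/day

Differences from P-1: to P-2 (Δx, Δy, Δh) = (225, 215, -0.70); to P-3 = (130, -65, -0.30).
Determinant of the coordinate differences = 225·(-65) − 130·215 = -42575.
∂h/∂x = [(-0.70)·(-65) − (-0.30)·215] / -42575 = -0.002584
∂h/∂y = [225·(-0.30) − 130·(-0.70)] / -42575 = -0.0005520
|∇h| = √(-0.002584² + -0.0005520²) = 0.002642
Seepage velocity v = K·i/n = 14.0 × 0.002642 / 0.31 = 0.1193 m/day.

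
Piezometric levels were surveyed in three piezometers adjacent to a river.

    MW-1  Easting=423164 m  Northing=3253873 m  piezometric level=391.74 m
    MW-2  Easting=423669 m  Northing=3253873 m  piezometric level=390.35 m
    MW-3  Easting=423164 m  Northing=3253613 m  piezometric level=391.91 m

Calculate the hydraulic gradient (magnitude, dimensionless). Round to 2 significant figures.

0.0028

∂h/∂x = (390.35 − 391.74) / (423669 − 423164) = -0.002752
∂h/∂y = (391.91 − 391.74) / (3253613 − 3253873) = -0.0006538
|∇h| = √(-0.002752² + -0.0006538²) = 0.002829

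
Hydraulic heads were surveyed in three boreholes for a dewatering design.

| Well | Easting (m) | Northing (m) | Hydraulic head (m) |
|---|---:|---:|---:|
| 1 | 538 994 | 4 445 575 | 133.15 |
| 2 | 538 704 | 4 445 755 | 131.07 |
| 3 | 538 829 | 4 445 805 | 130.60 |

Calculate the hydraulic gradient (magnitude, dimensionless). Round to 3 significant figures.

Taking 1 as reference: 2−1 = (-290, 180, -2.08); 3−1 = (-165, 230, -2.55).
Solve a·Δx + b·Δy = Δh: det = (-290)·230 − (-165)·180 = -37000.
∂h/∂x = [(-2.08)·230 − (-2.55)·180] / -37000 = +0.0005243
∂h/∂y = [(-290)·(-2.55) − (-165)·(-2.08)] / -37000 = -0.01071
|∇h| = √(0.0005243² + -0.01071²) = 0.01072

0.0107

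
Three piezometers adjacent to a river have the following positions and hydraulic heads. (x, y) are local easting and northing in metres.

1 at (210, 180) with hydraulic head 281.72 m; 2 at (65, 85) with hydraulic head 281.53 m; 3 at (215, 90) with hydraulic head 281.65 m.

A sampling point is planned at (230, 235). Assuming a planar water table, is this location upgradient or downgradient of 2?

upgradient

Taking 1 as reference: 2−1 = (-145, -95, -0.19); 3−1 = (5, -90, -0.07).
Solve a·Δx + b·Δy = Δh: det = (-145)·(-90) − 5·(-95) = 13525.
∂h/∂x = [(-0.19)·(-90) − (-0.07)·(-95)] / 13525 = +0.0007726
∂h/∂y = [(-145)·(-0.07) − 5·(-0.19)] / 13525 = +0.0008207
Head at (230, 235) = 281.72 + (+0.0007726)·(20) + (+0.0008207)·(55) = 281.78 m.
That is higher than the 281.53 m at 2, so the point is upgradient.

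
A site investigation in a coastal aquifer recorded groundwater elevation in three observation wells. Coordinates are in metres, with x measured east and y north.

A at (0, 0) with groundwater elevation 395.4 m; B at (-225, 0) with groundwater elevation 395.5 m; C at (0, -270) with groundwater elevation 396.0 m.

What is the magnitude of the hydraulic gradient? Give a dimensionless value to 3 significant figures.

0.00227

∂h/∂x = (395.5 − 395.4) / (-225 − 0) = -0.0004444
∂h/∂y = (396.0 − 395.4) / (-270 − 0) = -0.002222
|∇h| = √(-0.0004444² + -0.002222²) = 0.002266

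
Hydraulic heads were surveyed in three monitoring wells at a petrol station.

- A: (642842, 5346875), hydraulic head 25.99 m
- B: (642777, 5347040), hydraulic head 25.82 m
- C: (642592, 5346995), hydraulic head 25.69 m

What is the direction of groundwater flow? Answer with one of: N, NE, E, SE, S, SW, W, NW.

NW

With h = a·x + b·y + c and A as origin, the differences give:
  (-65)·a + 165·b = -0.17
  (-250)·a + 120·b = -0.30
Eliminate b (×120 and ×165, subtract): 33450·a = 29.100 → a = ∂h/∂x = +0.0008700
Back-substitute: b = ∂h/∂y = -0.0006876.
Flow = −∇h = (-0.0008700 east, +0.0006876 north), which points northwest.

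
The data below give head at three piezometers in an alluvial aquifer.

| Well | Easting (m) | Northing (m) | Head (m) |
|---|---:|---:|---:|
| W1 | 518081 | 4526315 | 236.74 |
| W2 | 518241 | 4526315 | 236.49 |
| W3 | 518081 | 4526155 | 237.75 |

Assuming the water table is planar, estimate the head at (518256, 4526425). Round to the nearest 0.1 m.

∂h/∂x = (236.49 − 236.74) / (518241 − 518081) = -0.001563
∂h/∂y = (237.75 − 236.74) / (4526155 − 4526315) = -0.006312
h(518256, 4526425) = 236.74 + (-0.001563)·(175) + (-0.006312)·(110) = 236.74 -0.273 -0.694 = 235.772 m.

235.8 m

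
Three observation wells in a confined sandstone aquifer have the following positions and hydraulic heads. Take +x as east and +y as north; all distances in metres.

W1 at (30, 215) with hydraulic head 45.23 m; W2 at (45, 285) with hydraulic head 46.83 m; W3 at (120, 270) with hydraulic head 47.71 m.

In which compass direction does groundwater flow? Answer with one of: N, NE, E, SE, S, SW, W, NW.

SW

With h = a·x + b·y + c and W1 as origin, the differences give:
  15·a + 70·b = +1.60
  90·a + 55·b = +2.48
Eliminate b (×55 and ×70, subtract): -5475·a = -85.600 → a = ∂h/∂x = +0.01563
Back-substitute: b = ∂h/∂y = +0.01951.
Flow = −∇h = (-0.01563 east, -0.01951 north), which points southwest.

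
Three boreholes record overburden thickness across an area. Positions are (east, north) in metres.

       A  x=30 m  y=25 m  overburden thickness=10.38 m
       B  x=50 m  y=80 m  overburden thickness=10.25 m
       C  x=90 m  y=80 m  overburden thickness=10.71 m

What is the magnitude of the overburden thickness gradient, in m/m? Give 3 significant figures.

With d = a·x + b·y + c and A as origin, the differences give:
  20·a + 55·b = -0.13
  60·a + 55·b = +0.33
Eliminate b (×55 and ×55, subtract): -2200·a = -25.300 → a = ∂d/∂x = +0.01150
Back-substitute: b = ∂d/∂y = -0.006545.
|∇f| = √(0.01150² + -0.006545²) = 0.01323 m/m

0.0132 m/m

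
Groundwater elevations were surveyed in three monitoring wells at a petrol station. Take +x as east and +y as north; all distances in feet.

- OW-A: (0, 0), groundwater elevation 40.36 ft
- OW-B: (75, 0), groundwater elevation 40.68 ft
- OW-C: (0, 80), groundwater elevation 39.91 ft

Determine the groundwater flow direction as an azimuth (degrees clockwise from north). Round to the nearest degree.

323°

∂h/∂x = (40.68 − 40.36) / (75 − 0) = +0.004267
∂h/∂y = (39.91 − 40.36) / (80 − 0) = -0.005625
Flow direction (−∇h) has components (-0.004267 E, +0.005625 N).
Azimuth = atan2(E, N) = atan2(-0.004267, +0.005625) = 322.8° ≈ 323°.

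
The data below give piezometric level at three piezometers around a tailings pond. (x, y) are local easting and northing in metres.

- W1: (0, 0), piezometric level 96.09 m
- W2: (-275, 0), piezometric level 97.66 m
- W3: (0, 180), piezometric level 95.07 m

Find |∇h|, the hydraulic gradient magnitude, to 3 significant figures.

∂h/∂x = (97.66 − 96.09) / (-275 − 0) = -0.005709
∂h/∂y = (95.07 − 96.09) / (180 − 0) = -0.005667
|∇h| = √(-0.005709² + -0.005667²) = 0.008044

0.00804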